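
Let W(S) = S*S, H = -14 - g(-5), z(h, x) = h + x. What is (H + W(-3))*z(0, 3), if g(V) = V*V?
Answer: -90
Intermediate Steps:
g(V) = V²
H = -39 (H = -14 - 1*(-5)² = -14 - 1*25 = -14 - 25 = -39)
W(S) = S²
(H + W(-3))*z(0, 3) = (-39 + (-3)²)*(0 + 3) = (-39 + 9)*3 = -30*3 = -90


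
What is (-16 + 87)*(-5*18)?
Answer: -6390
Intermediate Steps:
(-16 + 87)*(-5*18) = 71*(-90) = -6390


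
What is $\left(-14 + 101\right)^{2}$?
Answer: $7569$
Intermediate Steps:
$\left(-14 + 101\right)^{2} = 87^{2} = 7569$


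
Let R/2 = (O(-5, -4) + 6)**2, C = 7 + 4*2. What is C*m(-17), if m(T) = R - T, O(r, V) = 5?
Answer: 3885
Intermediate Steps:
C = 15 (C = 7 + 8 = 15)
R = 242 (R = 2*(5 + 6)**2 = 2*11**2 = 2*121 = 242)
m(T) = 242 - T
C*m(-17) = 15*(242 - 1*(-17)) = 15*(242 + 17) = 15*259 = 3885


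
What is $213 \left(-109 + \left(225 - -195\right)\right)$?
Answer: $66243$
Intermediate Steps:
$213 \left(-109 + \left(225 - -195\right)\right) = 213 \left(-109 + \left(225 + 195\right)\right) = 213 \left(-109 + 420\right) = 213 \cdot 311 = 66243$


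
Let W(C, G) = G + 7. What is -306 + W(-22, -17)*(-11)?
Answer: -196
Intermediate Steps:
W(C, G) = 7 + G
-306 + W(-22, -17)*(-11) = -306 + (7 - 17)*(-11) = -306 - 10*(-11) = -306 + 110 = -196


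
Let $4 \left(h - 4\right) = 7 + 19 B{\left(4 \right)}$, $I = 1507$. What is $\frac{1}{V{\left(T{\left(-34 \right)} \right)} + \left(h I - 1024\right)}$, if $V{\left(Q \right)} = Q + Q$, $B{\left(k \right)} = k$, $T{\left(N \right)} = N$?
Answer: $\frac{4}{144825} \approx 2.762 \cdot 10^{-5}$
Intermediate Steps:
$V{\left(Q \right)} = 2 Q$
$h = \frac{99}{4}$ ($h = 4 + \frac{7 + 19 \cdot 4}{4} = 4 + \frac{7 + 76}{4} = 4 + \frac{1}{4} \cdot 83 = 4 + \frac{83}{4} = \frac{99}{4} \approx 24.75$)
$\frac{1}{V{\left(T{\left(-34 \right)} \right)} + \left(h I - 1024\right)} = \frac{1}{2 \left(-34\right) + \left(\frac{99}{4} \cdot 1507 - 1024\right)} = \frac{1}{-68 + \left(\frac{149193}{4} - 1024\right)} = \frac{1}{-68 + \frac{145097}{4}} = \frac{1}{\frac{144825}{4}} = \frac{4}{144825}$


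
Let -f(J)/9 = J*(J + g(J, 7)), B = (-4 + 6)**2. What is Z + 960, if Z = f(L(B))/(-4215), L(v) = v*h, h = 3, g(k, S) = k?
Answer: 1349664/1405 ≈ 960.62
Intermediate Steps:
B = 4 (B = 2**2 = 4)
L(v) = 3*v (L(v) = v*3 = 3*v)
f(J) = -18*J**2 (f(J) = -9*J*(J + J) = -9*J*2*J = -18*J**2)
Z = 864/1405 (Z = -18*(3*4)**2/(-4215) = -18*12**2*(-1/4215) = -18*144*(-1/4215) = -2592*(-1/4215) = 864/1405 ≈ 0.61495)
Z + 960 = 864/1405 + 960 = 1349664/1405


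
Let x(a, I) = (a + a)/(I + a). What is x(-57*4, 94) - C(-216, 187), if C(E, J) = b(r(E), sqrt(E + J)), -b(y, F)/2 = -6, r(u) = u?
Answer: -576/67 ≈ -8.5970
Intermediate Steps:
b(y, F) = 12 (b(y, F) = -2*(-6) = 12)
x(a, I) = 2*a/(I + a) (x(a, I) = (2*a)/(I + a) = 2*a/(I + a))
C(E, J) = 12
x(-57*4, 94) - C(-216, 187) = 2*(-57*4)/(94 - 57*4) - 1*12 = 2*(-228)/(94 - 228) - 12 = 2*(-228)/(-134) - 12 = 2*(-228)*(-1/134) - 12 = 228/67 - 12 = -576/67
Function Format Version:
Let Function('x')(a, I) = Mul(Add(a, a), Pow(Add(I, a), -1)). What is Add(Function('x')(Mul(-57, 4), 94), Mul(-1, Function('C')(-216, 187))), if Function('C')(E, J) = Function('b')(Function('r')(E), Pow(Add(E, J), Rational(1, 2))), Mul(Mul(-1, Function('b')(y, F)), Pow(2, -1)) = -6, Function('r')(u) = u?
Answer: Rational(-576, 67) ≈ -8.5970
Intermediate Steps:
Function('b')(y, F) = 12 (Function('b')(y, F) = Mul(-2, -6) = 12)
Function('x')(a, I) = Mul(2, a, Pow(Add(I, a), -1)) (Function('x')(a, I) = Mul(Mul(2, a), Pow(Add(I, a), -1)) = Mul(2, a, Pow(Add(I, a), -1)))
Function('C')(E, J) = 12
Add(Function('x')(Mul(-57, 4), 94), Mul(-1, Function('C')(-216, 187))) = Add(Mul(2, Mul(-57, 4), Pow(Add(94, Mul(-57, 4)), -1)), Mul(-1, 12)) = Add(Mul(2, -228, Pow(Add(94, -228), -1)), -12) = Add(Mul(2, -228, Pow(-134, -1)), -12) = Add(Mul(2, -228, Rational(-1, 134)), -12) = Add(Rational(228, 67), -12) = Rational(-576, 67)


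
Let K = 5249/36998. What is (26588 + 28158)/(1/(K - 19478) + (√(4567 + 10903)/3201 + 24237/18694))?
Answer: 250447050838490051919251385564391620/5925604651978028667908342470367 - 1025934755466217217334160742981400*√15470/100735279083626487354441821996239 ≈ 40999.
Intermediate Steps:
K = 5249/36998 (K = 5249*(1/36998) = 5249/36998 ≈ 0.14187)
(26588 + 28158)/(1/(K - 19478) + (√(4567 + 10903)/3201 + 24237/18694)) = (26588 + 28158)/(1/(5249/36998 - 19478) + (√(4567 + 10903)/3201 + 24237/18694)) = 54746/(1/(-720641795/36998) + (√15470*(1/3201) + 24237*(1/18694))) = 54746/(-36998/720641795 + (√15470/3201 + 24237/18694)) = 54746/(-36998/720641795 + (24237/18694 + √15470/3201)) = 54746/(17465503544803/13471677715730 + √15470/3201)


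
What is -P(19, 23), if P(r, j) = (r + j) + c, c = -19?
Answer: -23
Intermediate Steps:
P(r, j) = -19 + j + r (P(r, j) = (r + j) - 19 = (j + r) - 19 = -19 + j + r)
-P(19, 23) = -(-19 + 23 + 19) = -1*23 = -23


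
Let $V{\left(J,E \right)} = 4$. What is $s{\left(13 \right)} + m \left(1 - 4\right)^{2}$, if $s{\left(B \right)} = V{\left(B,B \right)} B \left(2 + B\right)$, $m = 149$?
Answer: $2121$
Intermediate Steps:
$s{\left(B \right)} = 4 B \left(2 + B\right)$
$s{\left(13 \right)} + m \left(1 - 4\right)^{2} = 4 \cdot 13 \left(2 + 13\right) + 149 \left(1 - 4\right)^{2} = 4 \cdot 13 \cdot 15 + 149 \left(-3\right)^{2} = 780 + 149 \cdot 9 = 780 + 1341 = 2121$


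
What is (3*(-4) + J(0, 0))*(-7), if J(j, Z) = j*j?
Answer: 84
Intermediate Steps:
J(j, Z) = j²
(3*(-4) + J(0, 0))*(-7) = (3*(-4) + 0²)*(-7) = (-12 + 0)*(-7) = -12*(-7) = 84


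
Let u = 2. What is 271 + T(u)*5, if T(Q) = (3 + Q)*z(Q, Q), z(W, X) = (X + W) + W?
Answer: 421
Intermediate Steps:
z(W, X) = X + 2*W (z(W, X) = (W + X) + W = X + 2*W)
T(Q) = 3*Q*(3 + Q) (T(Q) = (3 + Q)*(Q + 2*Q) = (3 + Q)*(3*Q) = 3*Q*(3 + Q))
271 + T(u)*5 = 271 + (3*2*(3 + 2))*5 = 271 + (3*2*5)*5 = 271 + 30*5 = 271 + 150 = 421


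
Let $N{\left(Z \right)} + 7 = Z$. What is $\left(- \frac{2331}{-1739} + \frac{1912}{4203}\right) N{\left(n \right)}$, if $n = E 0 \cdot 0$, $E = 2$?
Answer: $- \frac{2482571}{197541} \approx -12.567$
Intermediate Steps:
$n = 0$ ($n = 2 \cdot 0 \cdot 0 = 0 \cdot 0 = 0$)
$N{\left(Z \right)} = -7 + Z$
$\left(- \frac{2331}{-1739} + \frac{1912}{4203}\right) N{\left(n \right)} = \left(- \frac{2331}{-1739} + \frac{1912}{4203}\right) \left(-7 + 0\right) = \left(\left(-2331\right) \left(- \frac{1}{1739}\right) + 1912 \cdot \frac{1}{4203}\right) \left(-7\right) = \left(\frac{63}{47} + \frac{1912}{4203}\right) \left(-7\right) = \frac{354653}{197541} \left(-7\right) = - \frac{2482571}{197541}$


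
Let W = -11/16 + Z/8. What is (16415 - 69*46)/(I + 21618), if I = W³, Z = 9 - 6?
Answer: 54235136/88547203 ≈ 0.61250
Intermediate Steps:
Z = 3
W = -5/16 (W = -11/16 + 3/8 = -5/16 ≈ -0.31250)
I = -125/4096 (I = (-5/16)³ = -125/4096 ≈ -0.030518)
(16415 - 69*46)/(I + 21618) = (16415 - 69*46)/(-125/4096 + 21618) = (16415 - 3174)/(88547203/4096) = 13241*(4096/88547203) = 54235136/88547203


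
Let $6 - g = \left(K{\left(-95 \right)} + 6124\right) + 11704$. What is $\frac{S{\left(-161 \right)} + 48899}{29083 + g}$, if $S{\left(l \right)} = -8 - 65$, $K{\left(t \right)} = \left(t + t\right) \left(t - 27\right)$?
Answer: $- \frac{48826}{11919} \approx -4.0965$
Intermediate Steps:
$K{\left(t \right)} = 2 t \left(-27 + t\right)$
$g = -41002$ ($g = 6 - \left(\left(2 \left(-95\right) \left(-27 - 95\right) + 6124\right) + 11704\right) = 6 - \left(\left(2 \left(-95\right) \left(-122\right) + 6124\right) + 11704\right) = 6 - \left(\left(23180 + 6124\right) + 11704\right) = 6 - \left(29304 + 11704\right) = 6 - 41008 = -41002$)
$S{\left(l \right)} = -73$
$\frac{S{\left(-161 \right)} + 48899}{29083 + g} = \frac{-73 + 48899}{29083 - 41002} = \frac{48826}{-11919} = 48826 \left(- \frac{1}{11919}\right) = - \frac{48826}{11919}$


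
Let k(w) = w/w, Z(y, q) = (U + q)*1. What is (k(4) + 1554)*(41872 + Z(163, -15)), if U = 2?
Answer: 65090745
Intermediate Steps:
Z(y, q) = 2 + q (Z(y, q) = (2 + q)*1 = 2 + q)
k(w) = 1
(k(4) + 1554)*(41872 + Z(163, -15)) = (1 + 1554)*(41872 + (2 - 15)) = 1555*(41872 - 13) = 1555*41859 = 65090745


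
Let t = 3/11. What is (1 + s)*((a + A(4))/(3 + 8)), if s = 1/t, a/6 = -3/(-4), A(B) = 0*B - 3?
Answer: 7/11 ≈ 0.63636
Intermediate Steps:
A(B) = -3 (A(B) = 0 - 3 = -3)
a = 9/2 (a = 6*(-3/(-4)) = 6*(-3*(-¼)) = 6*(¾) = 9/2 ≈ 4.5000)
t = 3/11 (t = 3*(1/11) = 3/11 ≈ 0.27273)
s = 11/3 (s = 1/(3/11) = 11/3 ≈ 3.6667)
(1 + s)*((a + A(4))/(3 + 8)) = (1 + 11/3)*((9/2 - 3)/(3 + 8)) = 14*((3/2)/11)/3 = 14*((3/2)*(1/11))/3 = (14/3)*(3/22) = 7/11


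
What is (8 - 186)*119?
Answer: -21182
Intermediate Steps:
(8 - 186)*119 = -178*119 = -21182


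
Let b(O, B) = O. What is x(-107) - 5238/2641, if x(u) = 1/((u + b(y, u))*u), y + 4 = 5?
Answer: -59406755/29954222 ≈ -1.9833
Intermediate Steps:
y = 1 (y = -4 + 5 = 1)
x(u) = 1/(u*(1 + u)) (x(u) = 1/((u + 1)*u) = 1/((1 + u)*u) = 1/(u*(1 + u)))
x(-107) - 5238/2641 = 1/((-107)*(1 - 107)) - 5238/2641 = -1/107/(-106) - 5238/2641 = -1/107*(-1/106) - 1*5238/2641 = 1/11342 - 5238/2641 = -59406755/29954222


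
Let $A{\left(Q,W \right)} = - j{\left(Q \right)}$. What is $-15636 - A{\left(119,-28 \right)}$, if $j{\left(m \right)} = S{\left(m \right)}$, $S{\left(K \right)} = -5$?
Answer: $-15641$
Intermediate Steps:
$j{\left(m \right)} = -5$
$A{\left(Q,W \right)} = 5$ ($A{\left(Q,W \right)} = \left(-1\right) \left(-5\right) = 5$)
$-15636 - A{\left(119,-28 \right)} = -15636 - 5 = -15641$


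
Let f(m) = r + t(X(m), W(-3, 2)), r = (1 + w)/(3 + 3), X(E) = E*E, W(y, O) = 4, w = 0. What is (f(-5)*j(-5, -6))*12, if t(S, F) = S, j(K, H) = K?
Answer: -1510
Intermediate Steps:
X(E) = E²
r = ⅙ (r = (1 + 0)/(3 + 3) = 1/6 = 1*(⅙) = ⅙ ≈ 0.16667)
f(m) = ⅙ + m²
(f(-5)*j(-5, -6))*12 = ((⅙ + (-5)²)*(-5))*12 = ((⅙ + 25)*(-5))*12 = ((151/6)*(-5))*12 = -755/6*12 = -1510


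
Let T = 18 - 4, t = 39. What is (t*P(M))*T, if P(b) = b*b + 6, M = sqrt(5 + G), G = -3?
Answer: 4368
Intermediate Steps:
M = sqrt(2) (M = sqrt(5 - 3) = sqrt(2) ≈ 1.4142)
P(b) = 6 + b**2 (P(b) = b**2 + 6 = 6 + b**2)
T = 14
(t*P(M))*T = (39*(6 + (sqrt(2))**2))*14 = (39*(6 + 2))*14 = (39*8)*14 = 312*14 = 4368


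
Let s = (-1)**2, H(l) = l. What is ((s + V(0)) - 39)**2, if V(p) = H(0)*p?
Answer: 1444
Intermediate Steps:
s = 1
V(p) = 0 (V(p) = 0*p = 0)
((s + V(0)) - 39)**2 = ((1 + 0) - 39)**2 = (1 - 39)**2 = (-38)**2 = 1444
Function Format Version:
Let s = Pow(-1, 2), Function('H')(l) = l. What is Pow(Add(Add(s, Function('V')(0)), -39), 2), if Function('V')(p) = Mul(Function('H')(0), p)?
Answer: 1444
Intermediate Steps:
s = 1
Function('V')(p) = 0 (Function('V')(p) = Mul(0, p) = 0)
Pow(Add(Add(s, Function('V')(0)), -39), 2) = Pow(Add(Add(1, 0), -39), 2) = Pow(Add(1, -39), 2) = Pow(-38, 2) = 1444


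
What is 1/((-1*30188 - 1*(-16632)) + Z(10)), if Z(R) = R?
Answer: -1/13546 ≈ -7.3823e-5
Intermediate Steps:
1/((-1*30188 - 1*(-16632)) + Z(10)) = 1/((-1*30188 - 1*(-16632)) + 10) = 1/((-30188 + 16632) + 10) = 1/(-13556 + 10) = 1/(-13546) = -1/13546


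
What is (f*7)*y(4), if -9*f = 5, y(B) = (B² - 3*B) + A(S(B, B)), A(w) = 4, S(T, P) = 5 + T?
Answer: -280/9 ≈ -31.111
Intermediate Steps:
y(B) = 4 + B² - 3*B (y(B) = (B² - 3*B) + 4 = 4 + B² - 3*B)
f = -5/9 (f = -⅑*5 = -5/9 ≈ -0.55556)
(f*7)*y(4) = (-5/9*7)*(4 + 4² - 3*4) = -35*(4 + 16 - 12)/9 = -35/9*8 = -280/9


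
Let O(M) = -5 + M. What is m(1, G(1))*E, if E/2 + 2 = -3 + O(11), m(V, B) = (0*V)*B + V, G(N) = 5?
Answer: 2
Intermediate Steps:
m(V, B) = V (m(V, B) = 0*B + V = 0 + V = V)
E = 2 (E = -4 + 2*(-3 + (-5 + 11)) = -4 + 2*(-3 + 6) = -4 + 2*3 = -4 + 6 = 2)
m(1, G(1))*E = 1*2 = 2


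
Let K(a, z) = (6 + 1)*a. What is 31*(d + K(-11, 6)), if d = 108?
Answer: 961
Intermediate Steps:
K(a, z) = 7*a
31*(d + K(-11, 6)) = 31*(108 + 7*(-11)) = 31*(108 - 77) = 31*31 = 961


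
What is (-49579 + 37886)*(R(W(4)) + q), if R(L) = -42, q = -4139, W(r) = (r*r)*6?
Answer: 48888433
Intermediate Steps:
W(r) = 6*r² (W(r) = r²*6 = 6*r²)
(-49579 + 37886)*(R(W(4)) + q) = (-49579 + 37886)*(-42 - 4139) = -11693*(-4181) = 48888433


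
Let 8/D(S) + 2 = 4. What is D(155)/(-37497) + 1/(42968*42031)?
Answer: -7223914535/67719132335976 ≈ -0.00010667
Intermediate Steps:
D(S) = 4 (D(S) = 8/(-2 + 4) = 8/2 = 8*(1/2) = 4)
D(155)/(-37497) + 1/(42968*42031) = 4/(-37497) + 1/(42968*42031) = 4*(-1/37497) + (1/42968)*(1/42031) = -4/37497 + 1/1805988008 = -7223914535/67719132335976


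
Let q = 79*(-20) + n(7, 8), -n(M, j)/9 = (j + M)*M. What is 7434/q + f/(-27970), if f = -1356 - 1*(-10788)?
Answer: -23174478/7062425 ≈ -3.2814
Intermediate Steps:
f = 9432 (f = -1356 + 10788 = 9432)
n(M, j) = -9*M*(M + j) (n(M, j) = -9*(j + M)*M = -9*(M + j)*M = -9*M*(M + j))
q = -2525 (q = 79*(-20) - 9*7*(7 + 8) = -1580 - 9*7*15 = -1580 - 945 = -2525)
7434/q + f/(-27970) = 7434/(-2525) + 9432/(-27970) = 7434*(-1/2525) + 9432*(-1/27970) = -7434/2525 - 4716/13985 = -23174478/7062425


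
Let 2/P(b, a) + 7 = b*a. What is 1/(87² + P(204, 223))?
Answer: 45485/344275967 ≈ 0.00013212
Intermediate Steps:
P(b, a) = 2/(-7 + a*b) (P(b, a) = 2/(-7 + b*a) = 2/(-7 + a*b))
1/(87² + P(204, 223)) = 1/(87² + 2/(-7 + 223*204)) = 1/(7569 + 2/(-7 + 45492)) = 1/(7569 + 2/45485) = 1/(344275967/45485) = 45485/344275967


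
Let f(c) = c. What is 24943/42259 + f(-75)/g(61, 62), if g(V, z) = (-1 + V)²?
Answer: 1155005/2028432 ≈ 0.56941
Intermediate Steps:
24943/42259 + f(-75)/g(61, 62) = 24943/42259 - 75/(-1 + 61)² = 24943*(1/42259) - 75/(60²) = 24943/42259 - 75/3600 = 24943/42259 - 75*1/3600 = 24943/42259 - 1/48 = 1155005/2028432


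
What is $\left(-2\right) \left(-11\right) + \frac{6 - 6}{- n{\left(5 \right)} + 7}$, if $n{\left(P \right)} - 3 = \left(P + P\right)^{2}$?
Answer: $22$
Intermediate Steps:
$n{\left(P \right)} = 3 + 4 P^{2}$ ($n{\left(P \right)} = 3 + \left(P + P\right)^{2} = 3 + \left(2 P\right)^{2} = 3 + 4 P^{2}$)
$\left(-2\right) \left(-11\right) + \frac{6 - 6}{- n{\left(5 \right)} + 7} = \left(-2\right) \left(-11\right) + \frac{6 - 6}{- (3 + 4 \cdot 5^{2}) + 7} = 22 + \frac{0}{- (3 + 4 \cdot 25) + 7} = 22 + \frac{0}{- (3 + 100) + 7} = 22 + \frac{0}{\left(-1\right) 103 + 7} = 22 + \frac{0}{-103 + 7} = 22 + \frac{0}{-96} = 22 + 0 \left(- \frac{1}{96}\right) = 22 + 0 = 22$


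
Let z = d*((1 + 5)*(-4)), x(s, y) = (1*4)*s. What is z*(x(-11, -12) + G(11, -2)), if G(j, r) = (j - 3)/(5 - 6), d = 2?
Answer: 2496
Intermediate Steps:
x(s, y) = 4*s
z = -48 (z = 2*((1 + 5)*(-4)) = 2*(6*(-4)) = 2*(-24) = -48)
G(j, r) = 3 - j (G(j, r) = (-3 + j)/(-1) = (-3 + j)*(-1) = 3 - j)
z*(x(-11, -12) + G(11, -2)) = -48*(4*(-11) + (3 - 1*11)) = -48*(-44 + (3 - 11)) = -48*(-44 - 8) = -48*(-52) = 2496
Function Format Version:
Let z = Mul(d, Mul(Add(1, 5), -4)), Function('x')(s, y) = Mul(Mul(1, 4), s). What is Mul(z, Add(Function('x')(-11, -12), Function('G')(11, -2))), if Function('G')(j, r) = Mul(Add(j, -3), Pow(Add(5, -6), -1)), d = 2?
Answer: 2496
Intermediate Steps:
Function('x')(s, y) = Mul(4, s)
z = -48 (z = Mul(2, Mul(Add(1, 5), -4)) = Mul(2, Mul(6, -4)) = Mul(2, -24) = -48)
Function('G')(j, r) = Add(3, Mul(-1, j)) (Function('G')(j, r) = Mul(Add(-3, j), Pow(-1, -1)) = Mul(Add(-3, j), -1) = Add(3, Mul(-1, j)))
Mul(z, Add(Function('x')(-11, -12), Function('G')(11, -2))) = Mul(-48, Add(Mul(4, -11), Add(3, Mul(-1, 11)))) = Mul(-48, Add(-44, Add(3, -11))) = Mul(-48, Add(-44, -8)) = Mul(-48, -52) = 2496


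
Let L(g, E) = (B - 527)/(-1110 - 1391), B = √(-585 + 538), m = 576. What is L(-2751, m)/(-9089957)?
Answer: -527/22733982457 + I*√47/22733982457 ≈ -2.3181e-8 + 3.0156e-10*I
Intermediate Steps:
B = I*√47 (B = √(-47) = I*√47 ≈ 6.8557*I)
L(g, E) = 527/2501 - I*√47/2501 (L(g, E) = (I*√47 - 527)/(-1110 - 1391) = (-527 + I*√47)/(-2501) = (-527 + I*√47)*(-1/2501) = 527/2501 - I*√47/2501)
L(-2751, m)/(-9089957) = (527/2501 - I*√47/2501)/(-9089957) = (527/2501 - I*√47/2501)*(-1/9089957) = -527/22733982457 + I*√47/22733982457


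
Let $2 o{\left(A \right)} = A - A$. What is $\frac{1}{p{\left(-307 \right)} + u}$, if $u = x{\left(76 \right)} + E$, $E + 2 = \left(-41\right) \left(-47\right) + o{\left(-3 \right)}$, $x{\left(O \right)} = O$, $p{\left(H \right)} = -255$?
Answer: $\frac{1}{1746} \approx 0.00057274$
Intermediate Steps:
$o{\left(A \right)} = 0$ ($o{\left(A \right)} = \frac{A - A}{2} = \frac{1}{2} \cdot 0 = 0$)
$E = 1925$ ($E = -2 + \left(\left(-41\right) \left(-47\right) + 0\right) = -2 + \left(1927 + 0\right) = -2 + 1927 = 1925$)
$u = 2001$ ($u = 76 + 1925 = 2001$)
$\frac{1}{p{\left(-307 \right)} + u} = \frac{1}{-255 + 2001} = \frac{1}{1746}$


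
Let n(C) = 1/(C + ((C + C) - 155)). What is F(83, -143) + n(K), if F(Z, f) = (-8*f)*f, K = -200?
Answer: -123511961/755 ≈ -1.6359e+5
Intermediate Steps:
F(Z, f) = -8*f²
n(C) = 1/(-155 + 3*C) (n(C) = 1/(C + (2*C - 155)) = 1/(C + (-155 + 2*C)) = 1/(-155 + 3*C))
F(83, -143) + n(K) = -8*(-143)² + 1/(-155 + 3*(-200)) = -8*20449 + 1/(-155 - 600) = -163592 + 1/(-755) = -163592 - 1/755 = -123511961/755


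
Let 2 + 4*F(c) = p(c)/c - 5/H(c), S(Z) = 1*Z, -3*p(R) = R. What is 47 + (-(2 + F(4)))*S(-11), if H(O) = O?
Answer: 2839/48 ≈ 59.146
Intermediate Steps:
p(R) = -R/3
S(Z) = Z
F(c) = -7/12 - 5/(4*c) (F(c) = -½ + ((-c/3)/c - 5/c)/4 = -½ + (-⅓ - 5/c)/4 = -½ + (-1/12 - 5/(4*c)) = -7/12 - 5/(4*c))
47 + (-(2 + F(4)))*S(-11) = 47 - (2 + (1/12)*(-15 - 7*4)/4)*(-11) = 47 - (2 + (1/12)*(¼)*(-15 - 28))*(-11) = 47 - (2 + (1/12)*(¼)*(-43))*(-11) = 47 - (2 - 43/48)*(-11) = 47 - 1*53/48*(-11) = 47 - 53/48*(-11) = 47 + 583/48 = 2839/48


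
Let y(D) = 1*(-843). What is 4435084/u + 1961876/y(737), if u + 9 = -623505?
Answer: -204499321346/87603717 ≈ -2334.4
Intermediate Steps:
u = -623514 (u = -9 - 623505 = -623514)
y(D) = -843
4435084/u + 1961876/y(737) = 4435084/(-623514) + 1961876/(-843) = 4435084*(-1/623514) + 1961876*(-1/843) = -2217542/311757 - 1961876/843 = -204499321346/87603717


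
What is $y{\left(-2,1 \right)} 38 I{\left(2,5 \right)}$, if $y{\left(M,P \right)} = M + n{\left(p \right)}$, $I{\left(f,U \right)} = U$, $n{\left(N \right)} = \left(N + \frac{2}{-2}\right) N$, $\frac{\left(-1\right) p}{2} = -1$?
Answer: $0$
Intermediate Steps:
$p = 2$ ($p = \left(-2\right) \left(-1\right) = 2$)
$n{\left(N \right)} = N \left(-1 + N\right)$ ($n{\left(N \right)} = \left(N + 2 \left(- \frac{1}{2}\right)\right) N = \left(N - 1\right) N = \left(-1 + N\right) N = N \left(-1 + N\right)$)
$y{\left(M,P \right)} = 2 + M$ ($y{\left(M,P \right)} = M + 2 \left(-1 + 2\right) = M + 2 \cdot 1 = M + 2 = 2 + M$)
$y{\left(-2,1 \right)} 38 I{\left(2,5 \right)} = \left(2 - 2\right) 38 \cdot 5 = 0 \cdot 38 \cdot 5 = 0 \cdot 5 = 0$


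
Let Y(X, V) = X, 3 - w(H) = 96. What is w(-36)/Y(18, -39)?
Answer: -31/6 ≈ -5.1667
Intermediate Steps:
w(H) = -93 (w(H) = 3 - 1*96 = 3 - 96 = -93)
w(-36)/Y(18, -39) = -93/18 = -93*1/18 = -31/6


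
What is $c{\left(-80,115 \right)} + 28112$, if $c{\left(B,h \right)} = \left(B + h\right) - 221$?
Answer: $27926$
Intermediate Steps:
$c{\left(B,h \right)} = -221 + B + h$
$c{\left(-80,115 \right)} + 28112 = \left(-221 - 80 + 115\right) + 28112 = -186 + 28112 = 27926$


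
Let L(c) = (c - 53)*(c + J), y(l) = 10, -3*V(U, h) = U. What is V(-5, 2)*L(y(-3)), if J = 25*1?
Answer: -7525/3 ≈ -2508.3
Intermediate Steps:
V(U, h) = -U/3
J = 25
L(c) = (-53 + c)*(25 + c) (L(c) = (c - 53)*(c + 25) = (-53 + c)*(25 + c))
V(-5, 2)*L(y(-3)) = (-⅓*(-5))*(-1325 + 10² - 28*10) = 5*(-1325 + 100 - 280)/3 = (5/3)*(-1505) = -7525/3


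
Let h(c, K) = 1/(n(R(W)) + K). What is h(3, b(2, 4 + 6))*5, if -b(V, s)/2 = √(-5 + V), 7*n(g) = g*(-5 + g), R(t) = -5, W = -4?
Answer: 875/1544 + 245*I*√3/1544 ≈ 0.56671 + 0.27484*I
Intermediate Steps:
n(g) = g*(-5 + g)/7 (n(g) = (g*(-5 + g))/7 = g*(-5 + g)/7)
b(V, s) = -2*√(-5 + V)
h(c, K) = 1/(50/7 + K) (h(c, K) = 1/((⅐)*(-5)*(-5 - 5) + K) = 1/((⅐)*(-5)*(-10) + K) = 1/(50/7 + K))
h(3, b(2, 4 + 6))*5 = (7/(50 + 7*(-2*√(-5 + 2))))*5 = (7/(50 + 7*(-2*I*√3)))*5 = (7/(50 - 14*I*√3))*5 = 35/(50 - 14*I*√3)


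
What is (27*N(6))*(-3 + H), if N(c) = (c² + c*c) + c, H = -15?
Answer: -37908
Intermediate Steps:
N(c) = c + 2*c² (N(c) = (c² + c²) + c = 2*c² + c = c + 2*c²)
(27*N(6))*(-3 + H) = (27*(6*(1 + 2*6)))*(-3 - 15) = (27*(6*(1 + 12)))*(-18) = (27*(6*13))*(-18) = (27*78)*(-18) = 2106*(-18) = -37908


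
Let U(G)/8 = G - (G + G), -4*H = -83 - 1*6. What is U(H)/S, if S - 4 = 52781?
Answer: -178/52785 ≈ -0.0033722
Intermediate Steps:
H = 89/4 (H = -(-83 - 1*6)/4 = -(-83 - 6)/4 = -¼*(-89) = 89/4 ≈ 22.250)
S = 52785 (S = 4 + 52781 = 52785)
U(G) = -8*G (U(G) = 8*(G - (G + G)) = 8*(G - 2*G) = 8*(-G) = -8*G)
U(H)/S = -8*89/4/52785 = -178*1/52785 = -178/52785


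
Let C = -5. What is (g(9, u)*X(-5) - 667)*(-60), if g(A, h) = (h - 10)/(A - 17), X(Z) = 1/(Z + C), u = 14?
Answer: 40017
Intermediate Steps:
X(Z) = 1/(-5 + Z) (X(Z) = 1/(Z - 5) = 1/(-5 + Z))
g(A, h) = (-10 + h)/(-17 + A)
(g(9, u)*X(-5) - 667)*(-60) = (((-10 + 14)/(-17 + 9))/(-5 - 5) - 667)*(-60) = ((4/(-8))/(-10) - 667)*(-60) = (-1/8*4*(-1/10) - 667)*(-60) = (-1/2*(-1/10) - 667)*(-60) = (1/20 - 667)*(-60) = -13339/20*(-60) = 40017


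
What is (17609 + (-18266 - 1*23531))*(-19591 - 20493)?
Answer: 969551792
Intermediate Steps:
(17609 + (-18266 - 1*23531))*(-19591 - 20493) = (17609 + (-18266 - 23531))*(-40084) = (17609 - 41797)*(-40084) = -24188*(-40084) = 969551792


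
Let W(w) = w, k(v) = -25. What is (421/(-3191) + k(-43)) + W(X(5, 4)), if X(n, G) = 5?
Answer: -64241/3191 ≈ -20.132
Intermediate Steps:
(421/(-3191) + k(-43)) + W(X(5, 4)) = (421/(-3191) - 25) + 5 = (421*(-1/3191) - 25) + 5 = (-421/3191 - 25) + 5 = -80196/3191 + 5 = -64241/3191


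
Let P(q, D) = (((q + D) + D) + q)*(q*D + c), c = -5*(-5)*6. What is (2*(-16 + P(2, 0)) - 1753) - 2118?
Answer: -2703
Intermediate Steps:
c = 150 (c = 25*6 = 150)
P(q, D) = (150 + D*q)*(2*D + 2*q) (P(q, D) = (((q + D) + D) + q)*(q*D + 150) = (((D + q) + D) + q)*(D*q + 150) = ((q + 2*D) + q)*(150 + D*q) = (2*D + 2*q)*(150 + D*q) = (150 + D*q)*(2*D + 2*q))
(2*(-16 + P(2, 0)) - 1753) - 2118 = (2*(-16 + (300*0 + 300*2 + 2*0*2**2 + 2*2*0**2)) - 1753) - 2118 = (2*(-16 + (0 + 600 + 2*0*4 + 2*2*0)) - 1753) - 2118 = (2*(-16 + (0 + 600 + 0 + 0)) - 1753) - 2118 = (2*(-16 + 600) - 1753) - 2118 = (2*584 - 1753) - 2118 = (1168 - 1753) - 2118 = -585 - 2118 = -2703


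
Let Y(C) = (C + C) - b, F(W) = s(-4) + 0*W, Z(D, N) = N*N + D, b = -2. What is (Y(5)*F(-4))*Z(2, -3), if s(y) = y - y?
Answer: 0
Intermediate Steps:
s(y) = 0
Z(D, N) = D + N² (Z(D, N) = N² + D = D + N²)
F(W) = 0 (F(W) = 0 + 0*W = 0 + 0 = 0)
Y(C) = 2 + 2*C (Y(C) = (C + C) - 1*(-2) = 2*C + 2 = 2 + 2*C)
(Y(5)*F(-4))*Z(2, -3) = ((2 + 2*5)*0)*(2 + (-3)²) = ((2 + 10)*0)*(2 + 9) = (12*0)*11 = 0*11 = 0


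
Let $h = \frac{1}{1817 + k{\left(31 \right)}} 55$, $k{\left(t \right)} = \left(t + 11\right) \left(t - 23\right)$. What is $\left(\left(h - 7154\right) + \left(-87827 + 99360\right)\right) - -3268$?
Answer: $\frac{16464046}{2153} \approx 7647.0$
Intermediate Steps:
$k{\left(t \right)} = \left(-23 + t\right) \left(11 + t\right)$ ($k{\left(t \right)} = \left(11 + t\right) \left(-23 + t\right) = \left(-23 + t\right) \left(11 + t\right)$)
$h = \frac{55}{2153}$ ($h = \frac{1}{1817 - \left(625 - 961\right)} 55 = \frac{1}{1817 - -336} \cdot 55 = \frac{1}{1817 + 336} \cdot 55 = \frac{1}{2153} \cdot 55 = \frac{55}{2153} \approx 0.025546$)
$\left(\left(h - 7154\right) + \left(-87827 + 99360\right)\right) - -3268 = \left(\left(\frac{55}{2153} - 7154\right) + \left(-87827 + 99360\right)\right) - -3268 = \left(- \frac{15402507}{2153} + 11533\right) + 3268 = \frac{9428042}{2153} + 3268 = \frac{16464046}{2153}$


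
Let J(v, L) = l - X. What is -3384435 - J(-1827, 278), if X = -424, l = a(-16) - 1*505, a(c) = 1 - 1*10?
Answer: -3384345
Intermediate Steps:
a(c) = -9 (a(c) = 1 - 10 = -9)
l = -514 (l = -9 - 1*505 = -9 - 505 = -514)
J(v, L) = -90 (J(v, L) = -514 - 1*(-424) = -514 + 424 = -90)
-3384435 - J(-1827, 278) = -3384435 - 1*(-90) = -3384435 + 90 = -3384345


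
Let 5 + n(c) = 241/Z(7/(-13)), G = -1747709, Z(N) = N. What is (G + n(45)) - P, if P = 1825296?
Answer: -25014203/7 ≈ -3.5735e+6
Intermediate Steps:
n(c) = -3168/7 (n(c) = -5 + 241/((7/(-13))) = -5 + 241/((7*(-1/13))) = -5 + 241/(-7/13) = -5 + 241*(-13/7) = -5 - 3133/7 = -3168/7)
(G + n(45)) - P = (-1747709 - 3168/7) - 1*1825296 = -12237131/7 - 1825296 = -25014203/7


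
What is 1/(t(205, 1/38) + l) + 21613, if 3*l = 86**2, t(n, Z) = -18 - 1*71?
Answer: 154079080/7129 ≈ 21613.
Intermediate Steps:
t(n, Z) = -89 (t(n, Z) = -18 - 71 = -89)
l = 7396/3 (l = (1/3)*86**2 = (1/3)*7396 = 7396/3 ≈ 2465.3)
1/(t(205, 1/38) + l) + 21613 = 1/(-89 + 7396/3) + 21613 = 1/(7129/3) + 21613 = 3/7129 + 21613 = 154079080/7129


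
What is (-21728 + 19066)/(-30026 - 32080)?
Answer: 121/2823 ≈ 0.042862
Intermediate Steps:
(-21728 + 19066)/(-30026 - 32080) = -2662/(-62106) = -2662*(-1/62106) = 121/2823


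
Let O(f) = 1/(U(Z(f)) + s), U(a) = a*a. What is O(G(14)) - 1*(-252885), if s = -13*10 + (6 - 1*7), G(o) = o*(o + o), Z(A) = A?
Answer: 38826192706/153533 ≈ 2.5289e+5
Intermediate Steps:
U(a) = a**2
G(o) = 2*o**2 (G(o) = o*(2*o) = 2*o**2)
s = -131 (s = -130 + (6 - 7) = -130 - 1 = -131)
O(f) = 1/(-131 + f**2) (O(f) = 1/(f**2 - 131) = 1/(-131 + f**2))
O(G(14)) - 1*(-252885) = 1/(-131 + (2*14**2)**2) - 1*(-252885) = 1/(-131 + (2*196)**2) + 252885 = 1/(-131 + 392**2) + 252885 = 1/(-131 + 153664) + 252885 = 1/153533 + 252885 = 38826192706/153533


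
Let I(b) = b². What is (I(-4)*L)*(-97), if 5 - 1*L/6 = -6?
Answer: -102432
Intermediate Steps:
L = 66 (L = 30 - 6*(-6) = 30 + 36 = 66)
(I(-4)*L)*(-97) = ((-4)²*66)*(-97) = (16*66)*(-97) = 1056*(-97) = -102432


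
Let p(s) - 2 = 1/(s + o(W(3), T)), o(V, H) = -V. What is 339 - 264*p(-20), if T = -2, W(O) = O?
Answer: -4083/23 ≈ -177.52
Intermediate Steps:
p(s) = 2 + 1/(-3 + s) (p(s) = 2 + 1/(s - 1*3) = 2 + 1/(s - 3) = 2 + 1/(-3 + s))
339 - 264*p(-20) = 339 - 264*(-5 + 2*(-20))/(-3 - 20) = 339 - 264*(-5 - 40)/(-23) = 339 - (-264)*(-45)/23 = 339 - 264*45/23 = 339 - 11880/23 = -4083/23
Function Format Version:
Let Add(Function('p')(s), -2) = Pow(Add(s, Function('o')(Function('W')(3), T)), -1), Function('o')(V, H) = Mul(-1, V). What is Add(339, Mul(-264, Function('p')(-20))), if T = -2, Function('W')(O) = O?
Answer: Rational(-4083, 23) ≈ -177.52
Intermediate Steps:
Function('p')(s) = Add(2, Pow(Add(-3, s), -1)) (Function('p')(s) = Add(2, Pow(Add(s, Mul(-1, 3)), -1)) = Add(2, Pow(Add(s, -3), -1)) = Add(2, Pow(Add(-3, s), -1)))
Add(339, Mul(-264, Function('p')(-20))) = Add(339, Mul(-264, Mul(Pow(Add(-3, -20), -1), Add(-5, Mul(2, -20))))) = Add(339, Mul(-264, Mul(Pow(-23, -1), Add(-5, -40)))) = Add(339, Mul(-264, Mul(Rational(-1, 23), -45))) = Add(339, Mul(-264, Rational(45, 23))) = Add(339, Rational(-11880, 23)) = Rational(-4083, 23)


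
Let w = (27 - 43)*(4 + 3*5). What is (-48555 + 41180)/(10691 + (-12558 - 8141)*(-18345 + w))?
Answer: -7375/386026342 ≈ -1.9105e-5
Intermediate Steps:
w = -304 (w = -16*(4 + 15) = -16*19 = -304)
(-48555 + 41180)/(10691 + (-12558 - 8141)*(-18345 + w)) = (-48555 + 41180)/(10691 + (-12558 - 8141)*(-18345 - 304)) = -7375/(10691 - 20699*(-18649)) = -7375/(10691 + 386015651) = -7375/386026342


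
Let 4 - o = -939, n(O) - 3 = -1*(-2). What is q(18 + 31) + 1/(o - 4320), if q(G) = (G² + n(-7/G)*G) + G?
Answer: 9101014/3377 ≈ 2695.0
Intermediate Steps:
n(O) = 5 (n(O) = 3 - 1*(-2) = 3 + 2 = 5)
o = 943 (o = 4 - 1*(-939) = 4 + 939 = 943)
q(G) = G² + 6*G (q(G) = (G² + 5*G) + G = G² + 6*G)
q(18 + 31) + 1/(o - 4320) = (18 + 31)*(6 + (18 + 31)) + 1/(943 - 4320) = 49*(6 + 49) + 1/(-3377) = 49*55 - 1/3377 = 2695 - 1/3377 = 9101014/3377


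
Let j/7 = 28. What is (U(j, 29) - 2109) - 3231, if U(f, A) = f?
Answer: -5144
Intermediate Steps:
j = 196 (j = 7*28 = 196)
(U(j, 29) - 2109) - 3231 = (196 - 2109) - 3231 = -1913 - 3231 = -5144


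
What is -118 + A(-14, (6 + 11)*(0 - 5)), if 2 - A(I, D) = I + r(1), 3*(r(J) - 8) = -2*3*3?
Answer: -104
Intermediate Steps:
r(J) = 2 (r(J) = 8 + (-2*3*3)/3 = 8 + (-6*3)/3 = 8 + (⅓)*(-18) = 8 - 6 = 2)
A(I, D) = -I (A(I, D) = 2 - (I + 2) = 2 - (2 + I) = 2 + (-2 - I) = -I)
-118 + A(-14, (6 + 11)*(0 - 5)) = -118 - 1*(-14) = -118 + 14 = -104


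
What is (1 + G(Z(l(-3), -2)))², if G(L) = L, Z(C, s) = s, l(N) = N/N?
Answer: 1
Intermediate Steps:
l(N) = 1
(1 + G(Z(l(-3), -2)))² = (1 - 2)² = (-1)² = 1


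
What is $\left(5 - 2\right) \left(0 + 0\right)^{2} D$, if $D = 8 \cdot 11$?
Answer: $0$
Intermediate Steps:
$D = 88$
$\left(5 - 2\right) \left(0 + 0\right)^{2} D = \left(5 - 2\right) \left(0 + 0\right)^{2} \cdot 88 = 3 \cdot 0^{2} \cdot 88 = 3 \cdot 0 \cdot 88 = 0 \cdot 88 = 0$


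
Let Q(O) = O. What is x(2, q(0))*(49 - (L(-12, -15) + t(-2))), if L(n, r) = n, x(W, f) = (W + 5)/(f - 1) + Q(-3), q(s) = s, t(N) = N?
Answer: -630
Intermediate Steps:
x(W, f) = -3 + (5 + W)/(-1 + f) (x(W, f) = (W + 5)/(f - 1) - 3 = (5 + W)/(-1 + f) - 3 = -3 + (5 + W)/(-1 + f))
x(2, q(0))*(49 - (L(-12, -15) + t(-2))) = ((8 + 2 - 3*0)/(-1 + 0))*(49 - (-12 - 2)) = ((8 + 2 + 0)/(-1))*(49 - 1*(-14)) = (-1*10)*(49 + 14) = -10*63 = -630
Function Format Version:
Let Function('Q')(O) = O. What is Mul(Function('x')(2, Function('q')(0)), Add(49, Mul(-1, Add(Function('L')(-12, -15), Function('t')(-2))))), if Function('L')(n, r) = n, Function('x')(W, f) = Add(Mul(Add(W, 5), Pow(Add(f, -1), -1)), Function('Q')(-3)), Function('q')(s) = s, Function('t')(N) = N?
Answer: -630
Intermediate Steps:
Function('x')(W, f) = Add(-3, Mul(Pow(Add(-1, f), -1), Add(5, W))) (Function('x')(W, f) = Add(Mul(Add(W, 5), Pow(Add(f, -1), -1)), -3) = Add(Mul(Add(5, W), Pow(Add(-1, f), -1)), -3) = Add(Mul(Pow(Add(-1, f), -1), Add(5, W)), -3) = Add(-3, Mul(Pow(Add(-1, f), -1), Add(5, W))))
Mul(Function('x')(2, Function('q')(0)), Add(49, Mul(-1, Add(Function('L')(-12, -15), Function('t')(-2))))) = Mul(Mul(Pow(Add(-1, 0), -1), Add(8, 2, Mul(-3, 0))), Add(49, Mul(-1, Add(-12, -2)))) = Mul(Mul(Pow(-1, -1), Add(8, 2, 0)), Add(49, Mul(-1, -14))) = Mul(Mul(-1, 10), Add(49, 14)) = Mul(-10, 63) = -630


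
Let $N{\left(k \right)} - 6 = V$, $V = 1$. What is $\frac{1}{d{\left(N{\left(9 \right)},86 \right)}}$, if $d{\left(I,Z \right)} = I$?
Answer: $\frac{1}{7} \approx 0.14286$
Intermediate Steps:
$N{\left(k \right)} = 7$ ($N{\left(k \right)} = 6 + 1 = 7$)
$\frac{1}{d{\left(N{\left(9 \right)},86 \right)}} = \frac{1}{7}$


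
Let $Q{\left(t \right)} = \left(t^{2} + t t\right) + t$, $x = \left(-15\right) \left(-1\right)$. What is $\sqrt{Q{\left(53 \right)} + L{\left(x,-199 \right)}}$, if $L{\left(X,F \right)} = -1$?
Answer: $9 \sqrt{70} \approx 75.299$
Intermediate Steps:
$x = 15$
$Q{\left(t \right)} = t + 2 t^{2}$ ($Q{\left(t \right)} = \left(t^{2} + t^{2}\right) + t = 2 t^{2} + t = t + 2 t^{2}$)
$\sqrt{Q{\left(53 \right)} + L{\left(x,-199 \right)}} = \sqrt{53 \left(1 + 2 \cdot 53\right) - 1} = \sqrt{53 \left(1 + 106\right) - 1} = \sqrt{53 \cdot 107 - 1} = \sqrt{5671 - 1} = \sqrt{5670} = 9 \sqrt{70}$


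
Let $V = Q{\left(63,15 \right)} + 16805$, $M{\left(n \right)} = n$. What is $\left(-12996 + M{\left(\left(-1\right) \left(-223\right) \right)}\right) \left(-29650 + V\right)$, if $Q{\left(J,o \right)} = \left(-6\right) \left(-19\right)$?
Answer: $162613063$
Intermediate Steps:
$Q{\left(J,o \right)} = 114$
$V = 16919$ ($V = 114 + 16805 = 16919$)
$\left(-12996 + M{\left(\left(-1\right) \left(-223\right) \right)}\right) \left(-29650 + V\right) = \left(-12996 - -223\right) \left(-29650 + 16919\right) = \left(-12996 + 223\right) \left(-12731\right) = \left(-12773\right) \left(-12731\right) = 162613063$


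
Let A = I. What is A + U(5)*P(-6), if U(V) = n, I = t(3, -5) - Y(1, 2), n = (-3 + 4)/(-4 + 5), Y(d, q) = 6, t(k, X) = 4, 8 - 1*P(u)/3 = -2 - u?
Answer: 10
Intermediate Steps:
P(u) = 30 + 3*u (P(u) = 24 - 3*(-2 - u) = 24 + (6 + 3*u) = 30 + 3*u)
n = 1 (n = 1/1 = 1*1 = 1)
I = -2 (I = 4 - 1*6 = 4 - 6 = -2)
A = -2
U(V) = 1
A + U(5)*P(-6) = -2 + 1*(30 + 3*(-6)) = -2 + 1*(30 - 18) = -2 + 1*12 = -2 + 12 = 10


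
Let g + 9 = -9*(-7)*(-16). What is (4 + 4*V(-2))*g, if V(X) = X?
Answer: 4068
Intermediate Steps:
g = -1017 (g = -9 - 9*(-7)*(-16) = -9 + 63*(-16) = -9 - 1008 = -1017)
(4 + 4*V(-2))*g = (4 + 4*(-2))*(-1017) = (4 - 8)*(-1017) = -4*(-1017) = 4068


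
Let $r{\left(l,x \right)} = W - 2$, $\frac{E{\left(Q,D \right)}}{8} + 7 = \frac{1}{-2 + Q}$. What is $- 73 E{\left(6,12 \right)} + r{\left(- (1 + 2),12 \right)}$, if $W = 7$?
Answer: $3947$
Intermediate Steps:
$E{\left(Q,D \right)} = -56 + \frac{8}{-2 + Q}$
$r{\left(l,x \right)} = 5$ ($r{\left(l,x \right)} = 7 - 2 = 5$)
$- 73 E{\left(6,12 \right)} + r{\left(- (1 + 2),12 \right)} = - 73 \frac{8 \left(15 - 42\right)}{-2 + 6} + 5 = - 73 \frac{8 \left(15 - 42\right)}{4} + 5 = - 73 \cdot 8 \cdot \frac{1}{4} \left(-27\right) + 5 = \left(-73\right) \left(-54\right) + 5 = 3942 + 5 = 3947$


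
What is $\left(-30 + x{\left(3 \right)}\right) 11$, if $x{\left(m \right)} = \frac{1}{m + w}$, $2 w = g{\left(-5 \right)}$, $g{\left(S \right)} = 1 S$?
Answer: $-308$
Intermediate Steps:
$g{\left(S \right)} = S$
$w = - \frac{5}{2}$ ($w = \frac{1}{2} \left(-5\right) = - \frac{5}{2} \approx -2.5$)
$x{\left(m \right)} = \frac{1}{- \frac{5}{2} + m}$ ($x{\left(m \right)} = \frac{1}{m - \frac{5}{2}} = \frac{1}{- \frac{5}{2} + m}$)
$\left(-30 + x{\left(3 \right)}\right) 11 = \left(-30 + \frac{2}{-5 + 2 \cdot 3}\right) 11 = \left(-30 + \frac{2}{-5 + 6}\right) 11 = \left(-30 + \frac{2}{1}\right) 11 = \left(-30 + 2 \cdot 1\right) 11 = \left(-30 + 2\right) 11 = \left(-28\right) 11 = -308$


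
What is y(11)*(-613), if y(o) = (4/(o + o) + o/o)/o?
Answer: -7969/121 ≈ -65.859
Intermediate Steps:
y(o) = (1 + 2/o)/o (y(o) = (4/((2*o)) + 1)/o = (4*(1/(2*o)) + 1)/o = (2/o + 1)/o = (1 + 2/o)/o)
y(11)*(-613) = ((2 + 11)/11**2)*(-613) = ((1/121)*13)*(-613) = (13/121)*(-613) = -7969/121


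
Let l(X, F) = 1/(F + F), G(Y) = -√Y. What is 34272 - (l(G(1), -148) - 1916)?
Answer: 10711649/296 ≈ 36188.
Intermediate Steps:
l(X, F) = 1/(2*F)
34272 - (l(G(1), -148) - 1916) = 34272 - ((½)/(-148) - 1916) = 34272 - ((½)*(-1/148) - 1916) = 34272 - (-1/296 - 1916) = 34272 - 1*(-567137/296) = 34272 + 567137/296 = 10711649/296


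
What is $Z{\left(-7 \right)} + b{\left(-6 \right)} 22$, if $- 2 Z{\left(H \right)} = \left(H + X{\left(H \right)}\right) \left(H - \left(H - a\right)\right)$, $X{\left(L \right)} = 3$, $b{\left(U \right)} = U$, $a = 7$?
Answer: $-118$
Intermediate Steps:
$Z{\left(H \right)} = - \frac{21}{2} - \frac{7 H}{2}$ ($Z{\left(H \right)} = - \frac{\left(H + 3\right) \left(H - \left(-7 + H\right)\right)}{2} = - \frac{\left(3 + H\right) 7}{2} = - \frac{21 + 7 H}{2} = - \frac{21}{2} - \frac{7 H}{2}$)
$Z{\left(-7 \right)} + b{\left(-6 \right)} 22 = \left(- \frac{21}{2} - - \frac{49}{2}\right) - 132 = \left(- \frac{21}{2} + \frac{49}{2}\right) - 132 = 14 - 132 = -118$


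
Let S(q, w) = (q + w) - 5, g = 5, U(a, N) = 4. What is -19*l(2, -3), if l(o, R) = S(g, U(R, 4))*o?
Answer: -152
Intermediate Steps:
S(q, w) = -5 + q + w
l(o, R) = 4*o (l(o, R) = (-5 + 5 + 4)*o = 4*o)
-19*l(2, -3) = -76*2 = -19*8 = -152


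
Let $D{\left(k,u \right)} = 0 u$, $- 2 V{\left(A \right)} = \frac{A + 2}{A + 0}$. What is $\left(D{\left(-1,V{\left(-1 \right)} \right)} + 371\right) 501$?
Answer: $185871$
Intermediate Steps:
$V{\left(A \right)} = - \frac{2 + A}{2 A}$ ($V{\left(A \right)} = - \frac{\left(A + 2\right) \frac{1}{A + 0}}{2} = - \frac{\left(2 + A\right) \frac{1}{A}}{2} = - \frac{\frac{1}{A} \left(2 + A\right)}{2} = - \frac{2 + A}{2 A}$)
$D{\left(k,u \right)} = 0$
$\left(D{\left(-1,V{\left(-1 \right)} \right)} + 371\right) 501 = \left(0 + 371\right) 501 = 371 \cdot 501 = 185871$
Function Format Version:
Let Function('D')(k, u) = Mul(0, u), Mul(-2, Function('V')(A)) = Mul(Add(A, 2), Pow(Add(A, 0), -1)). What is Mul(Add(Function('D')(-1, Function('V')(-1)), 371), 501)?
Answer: 185871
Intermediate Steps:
Function('V')(A) = Mul(Rational(-1, 2), Pow(A, -1), Add(2, A)) (Function('V')(A) = Mul(Rational(-1, 2), Mul(Add(A, 2), Pow(Add(A, 0), -1))) = Mul(Rational(-1, 2), Mul(Add(2, A), Pow(A, -1))) = Mul(Rational(-1, 2), Mul(Pow(A, -1), Add(2, A))) = Mul(Rational(-1, 2), Pow(A, -1), Add(2, A)))
Function('D')(k, u) = 0
Mul(Add(Function('D')(-1, Function('V')(-1)), 371), 501) = Mul(Add(0, 371), 501) = Mul(371, 501) = 185871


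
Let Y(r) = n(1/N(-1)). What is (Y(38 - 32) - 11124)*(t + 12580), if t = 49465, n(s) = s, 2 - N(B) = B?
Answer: -2070503695/3 ≈ -6.9017e+8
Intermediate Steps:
N(B) = 2 - B
Y(r) = ⅓ (Y(r) = 1/(2 - 1*(-1)) = 1/(2 + 1) = 1/3 = ⅓)
(Y(38 - 32) - 11124)*(t + 12580) = (⅓ - 11124)*(49465 + 12580) = -33371/3*62045 = -2070503695/3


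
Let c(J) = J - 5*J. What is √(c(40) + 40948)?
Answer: 6*√1133 ≈ 201.96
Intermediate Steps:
c(J) = -4*J
√(c(40) + 40948) = √(-4*40 + 40948) = √(-160 + 40948) = √40788 = 6*√1133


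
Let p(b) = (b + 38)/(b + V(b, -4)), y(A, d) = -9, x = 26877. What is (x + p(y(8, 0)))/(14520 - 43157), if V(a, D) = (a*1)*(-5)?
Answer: -967601/1030932 ≈ -0.93857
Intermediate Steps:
V(a, D) = -5*a (V(a, D) = a*(-5) = -5*a)
p(b) = -(38 + b)/(4*b) (p(b) = (b + 38)/(b - 5*b) = (38 + b)/((-4*b)) = (38 + b)*(-1/(4*b)) = -(38 + b)/(4*b))
(x + p(y(8, 0)))/(14520 - 43157) = (26877 + (1/4)*(-38 - 1*(-9))/(-9))/(14520 - 43157) = (26877 + (1/4)*(-1/9)*(-38 + 9))/(-28637) = (26877 + (1/4)*(-1/9)*(-29))*(-1/28637) = (26877 + 29/36)*(-1/28637) = (967601/36)*(-1/28637) = -967601/1030932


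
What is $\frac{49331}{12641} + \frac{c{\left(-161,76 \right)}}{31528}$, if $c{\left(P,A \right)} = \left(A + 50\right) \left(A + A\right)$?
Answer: $\frac{32096575}{7116883} \approx 4.5099$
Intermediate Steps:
$c{\left(P,A \right)} = 2 A \left(50 + A\right)$ ($c{\left(P,A \right)} = \left(50 + A\right) 2 A = 2 A \left(50 + A\right)$)
$\frac{49331}{12641} + \frac{c{\left(-161,76 \right)}}{31528} = \frac{49331}{12641} + \frac{2 \cdot 76 \left(50 + 76\right)}{31528} = 49331 \cdot \frac{1}{12641} + 2 \cdot 76 \cdot 126 \cdot \frac{1}{31528} = \frac{49331}{12641} + 19152 \cdot \frac{1}{31528} = \frac{49331}{12641} + \frac{342}{563} = \frac{32096575}{7116883}$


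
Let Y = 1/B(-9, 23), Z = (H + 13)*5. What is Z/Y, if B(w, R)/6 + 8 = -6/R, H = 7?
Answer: -114000/23 ≈ -4956.5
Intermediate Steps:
B(w, R) = -48 - 36/R (B(w, R) = -48 + 6*(-6/R) = -48 - 36/R)
Z = 100 (Z = (7 + 13)*5 = 20*5 = 100)
Y = -23/1140 (Y = 1/(-48 - 36/23) = 1/(-1140/23) = -23/1140 ≈ -0.020175)
Z/Y = 100/(-23/1140) = 100*(-1140/23) = -114000/23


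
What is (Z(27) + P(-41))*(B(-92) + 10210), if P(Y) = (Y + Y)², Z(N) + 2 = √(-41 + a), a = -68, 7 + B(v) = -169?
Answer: 67448548 + 10034*I*√109 ≈ 6.7449e+7 + 1.0476e+5*I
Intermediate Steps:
B(v) = -176 (B(v) = -7 - 169 = -176)
Z(N) = -2 + I*√109 (Z(N) = -2 + √(-41 - 68) = -2 + √(-109) = -2 + I*√109)
P(Y) = 4*Y² (P(Y) = (2*Y)² = 4*Y²)
(Z(27) + P(-41))*(B(-92) + 10210) = ((-2 + I*√109) + 4*(-41)²)*(-176 + 10210) = ((-2 + I*√109) + 4*1681)*10034 = ((-2 + I*√109) + 6724)*10034 = (6722 + I*√109)*10034 = 67448548 + 10034*I*√109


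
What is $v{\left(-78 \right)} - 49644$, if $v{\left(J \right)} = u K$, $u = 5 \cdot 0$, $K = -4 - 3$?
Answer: $-49644$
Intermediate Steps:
$K = -7$
$u = 0$
$v{\left(J \right)} = 0$ ($v{\left(J \right)} = 0 \left(-7\right) = 0$)
$v{\left(-78 \right)} - 49644 = 0 - 49644 = -49644$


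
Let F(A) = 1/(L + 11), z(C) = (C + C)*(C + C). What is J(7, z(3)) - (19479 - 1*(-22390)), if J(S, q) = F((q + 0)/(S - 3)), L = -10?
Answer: -41868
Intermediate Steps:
z(C) = 4*C**2 (z(C) = (2*C)*(2*C) = 4*C**2)
F(A) = 1 (F(A) = 1/(-10 + 11) = 1/1 = 1)
J(S, q) = 1
J(7, z(3)) - (19479 - 1*(-22390)) = 1 - (19479 - 1*(-22390)) = 1 - (19479 + 22390) = 1 - 1*41869 = 1 - 41869 = -41868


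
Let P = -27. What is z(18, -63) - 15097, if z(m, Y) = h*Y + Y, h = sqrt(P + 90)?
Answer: -15160 - 189*sqrt(7) ≈ -15660.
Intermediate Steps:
h = 3*sqrt(7) (h = sqrt(-27 + 90) = sqrt(63) = 3*sqrt(7) ≈ 7.9373)
z(m, Y) = Y + 3*Y*sqrt(7) (z(m, Y) = (3*sqrt(7))*Y + Y = 3*Y*sqrt(7) + Y = Y + 3*Y*sqrt(7))
z(18, -63) - 15097 = -63*(1 + 3*sqrt(7)) - 15097 = (-63 - 189*sqrt(7)) - 15097 = -15160 - 189*sqrt(7)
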